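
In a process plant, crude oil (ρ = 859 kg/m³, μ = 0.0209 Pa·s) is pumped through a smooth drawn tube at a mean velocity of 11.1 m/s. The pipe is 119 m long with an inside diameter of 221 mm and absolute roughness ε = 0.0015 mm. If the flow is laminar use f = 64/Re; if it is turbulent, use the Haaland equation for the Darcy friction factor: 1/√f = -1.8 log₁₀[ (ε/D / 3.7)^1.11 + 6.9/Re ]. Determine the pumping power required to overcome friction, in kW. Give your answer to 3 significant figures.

Reynolds number Re = ρVD/μ = 859 · 11.1 · 0.221 / 0.0209 = 1.008e+05.
Re > 4000 → turbulent. Relative roughness ε/D = 1.5e-06/0.221 = 6.79e-06. Haaland: 1/√f = -1.8 log₁₀[(6.79e-06/3.7)^1.11 + 6.9/1.008e+05] = -1.8 log₁₀[4.29e-07 + 6.84e-05] = 7.492, so f = 0.01782.
Darcy-Weisbach: ΔP = f(L/D)(ρV²/2) = 0.01782·(119/0.221)·(859·11.1²/2) = 0.01782·538.5·5.292e+04 = 5.077e+05 Pa.
Q = V·A = 11.1·0.03836 = 0.4258 m³/s.
Pumping power P = QΔP = 0.4258·5.077e+05 = 216200 W = 216 kW.

P ≈ 216 kW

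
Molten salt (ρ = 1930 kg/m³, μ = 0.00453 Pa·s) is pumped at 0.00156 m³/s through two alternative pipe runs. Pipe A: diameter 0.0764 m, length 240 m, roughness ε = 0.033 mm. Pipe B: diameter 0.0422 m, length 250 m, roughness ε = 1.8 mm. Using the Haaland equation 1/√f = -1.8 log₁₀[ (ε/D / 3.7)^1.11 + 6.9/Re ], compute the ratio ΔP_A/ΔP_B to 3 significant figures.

Pipe A: V = Q/A = 0.00156/0.004584 = 0.3403 m/s; Re = 1.108e+04; ε/D = 0.000432; Haaland → f = 0.03059; ΔP_A = f(L/D)(ρV²/2) = 1.074e+04 Pa.
Pipe B: V = Q/A = 0.00156/0.001399 = 1.115 m/s; Re = 2.005e+04; ε/D = 0.0427; Haaland → f = 0.06798; ΔP_B = f(L/D)(ρV²/2) = 4.835e+05 Pa.
ΔP_A/ΔP_B = 1.074e+04/4.835e+05 = 0.0222.

ΔP_A/ΔP_B ≈ 0.0222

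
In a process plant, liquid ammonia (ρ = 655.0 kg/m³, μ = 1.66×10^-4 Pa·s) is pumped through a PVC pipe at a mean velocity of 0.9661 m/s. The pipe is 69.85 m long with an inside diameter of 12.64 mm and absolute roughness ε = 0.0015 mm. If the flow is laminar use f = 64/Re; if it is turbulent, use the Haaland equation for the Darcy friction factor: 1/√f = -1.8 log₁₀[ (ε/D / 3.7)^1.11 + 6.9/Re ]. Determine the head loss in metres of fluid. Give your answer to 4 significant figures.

h_f ≈ 5.578 m

Reynolds number Re = ρVD/μ = 655 · 0.9661 · 0.01264 / 0.000166 = 4.818e+04.
Re > 4000 → turbulent. Relative roughness ε/D = 1.5e-06/0.01264 = 0.000119. Haaland: 1/√f = -1.8 log₁₀[(0.000119/3.7)^1.11 + 6.9/4.818e+04] = -1.8 log₁₀[1.03e-05 + 0.000143] = 6.865, so f = 0.02122.
Darcy-Weisbach: ΔP = f(L/D)(ρV²/2) = 0.02122·(69.85/0.01264)·(655·0.9661²/2) = 0.02122·5526·305.7 = 3.584e+04 Pa.
Head loss h_f = ΔP/(ρg) = 3.584e+04/(655·9.81) = 5.578 m.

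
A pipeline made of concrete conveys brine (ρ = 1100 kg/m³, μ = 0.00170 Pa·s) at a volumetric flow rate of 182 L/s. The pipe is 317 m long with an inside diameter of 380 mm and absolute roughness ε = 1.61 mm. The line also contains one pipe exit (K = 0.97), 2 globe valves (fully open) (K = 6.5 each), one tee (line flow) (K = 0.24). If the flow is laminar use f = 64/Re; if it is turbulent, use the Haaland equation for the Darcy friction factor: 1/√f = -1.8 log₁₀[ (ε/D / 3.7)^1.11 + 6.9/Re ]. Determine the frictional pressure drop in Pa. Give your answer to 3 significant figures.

ΔP ≈ 54600 Pa

Q = 182 L/s = 182/1000 = 0.182 m³/s.
Cross-sectional area A = πD²/4 = π(0.38)²/4 = 0.1134 m²; mean velocity V = Q/A = 0.182/0.1134 = 1.605 m/s.
Reynolds number Re = ρVD/μ = 1100 · 1.605 · 0.38 / 0.0017 = 3.946e+05.
Re > 4000 → turbulent. Relative roughness ε/D = 0.00161/0.38 = 0.00424. Haaland: 1/√f = -1.8 log₁₀[(0.00424/3.7)^1.11 + 6.9/3.946e+05] = -1.8 log₁₀[0.000544 + 1.75e-05] = 5.852, so f = 0.0292.
Total minor-loss coefficient ΣK = 1·0.97 + 2·6.5 + 1·0.24 = 14.2.
ΔP = [f·L/D + ΣK]·(ρV²/2) = [0.0292·317/0.38 + 14.2]·(1100·1.605²/2) = [24.36 + 14.2]·1416 = 5.463e+04 Pa.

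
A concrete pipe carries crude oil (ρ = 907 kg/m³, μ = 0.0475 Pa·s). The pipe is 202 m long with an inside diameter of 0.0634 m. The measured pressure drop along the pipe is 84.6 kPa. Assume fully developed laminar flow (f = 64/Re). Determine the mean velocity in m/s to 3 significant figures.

For laminar flow, f = 64/Re with Re = ρVD/μ, so Darcy-Weisbach reduces to ΔP = 32μLV/D². Solving for V: V = ΔP·D²/(32μL) = 8.46e+04·(0.0634)²/(32·0.0475·202) = 1.108 m/s.
Check: Re = ρVD/μ = 907·1.108·0.0634/0.0475 = 1341 < 2300, so the laminar assumption holds.

V ≈ 1.11 m/s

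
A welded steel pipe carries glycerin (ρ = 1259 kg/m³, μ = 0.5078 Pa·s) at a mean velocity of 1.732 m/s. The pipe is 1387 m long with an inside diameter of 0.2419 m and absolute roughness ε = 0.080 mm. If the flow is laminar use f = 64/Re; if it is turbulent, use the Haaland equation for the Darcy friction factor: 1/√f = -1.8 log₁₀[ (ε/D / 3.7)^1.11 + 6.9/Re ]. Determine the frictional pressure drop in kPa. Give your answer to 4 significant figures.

Reynolds number Re = ρVD/μ = 1259 · 1.732 · 0.2419 / 0.508 = 1039.
Re < 2300 → laminar flow, so f = 64/Re = 64/1039 = 0.06161 (the turbulent correlation is not needed).
Darcy-Weisbach: ΔP = f(L/D)(ρV²/2) = 0.06161·(1387/0.2419)·(1259·1.732²/2) = 0.06161·5734·1888 = 6.671e+05 Pa.
ΔP = 6.671e+05 Pa = 667.1 kPa.

ΔP ≈ 667.1 kPa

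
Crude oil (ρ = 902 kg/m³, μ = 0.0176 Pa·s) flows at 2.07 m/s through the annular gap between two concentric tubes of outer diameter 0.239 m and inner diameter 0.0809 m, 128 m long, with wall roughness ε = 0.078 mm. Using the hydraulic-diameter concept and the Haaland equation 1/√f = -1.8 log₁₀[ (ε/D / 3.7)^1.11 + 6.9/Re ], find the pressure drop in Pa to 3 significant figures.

ΔP ≈ 43400 Pa

Hydraulic diameter D_h = 4A/P = D_o - D_i = 0.239 - 0.0809 = 0.1581 m.
Re = ρVD_h/μ = 902·2.07·0.1581/0.0176 = 1.677e+04.
ε/D_h = 7.8e-05/0.1581 = 0.000493; Haaland gives 1/√f = -1.8 log₁₀[5e-05+0.000411] = 6.005, so f = 0.02773.
ΔP = f(L/D_h)(ρV²/2) = 0.02773·128/0.1581·1932 = 4.339e+04 Pa.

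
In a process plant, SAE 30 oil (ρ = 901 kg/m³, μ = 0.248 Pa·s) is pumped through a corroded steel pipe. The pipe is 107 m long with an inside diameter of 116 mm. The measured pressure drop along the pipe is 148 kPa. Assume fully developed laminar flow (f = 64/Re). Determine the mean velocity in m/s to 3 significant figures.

For laminar flow, f = 64/Re with Re = ρVD/μ, so Darcy-Weisbach reduces to ΔP = 32μLV/D². Solving for V: V = ΔP·D²/(32μL) = 1.48e+05·(0.116)²/(32·0.248·107) = 2.345 m/s.
Check: Re = ρVD/μ = 901·2.345·0.116/0.248 = 988.4 < 2300, so the laminar assumption holds.

V ≈ 2.35 m/s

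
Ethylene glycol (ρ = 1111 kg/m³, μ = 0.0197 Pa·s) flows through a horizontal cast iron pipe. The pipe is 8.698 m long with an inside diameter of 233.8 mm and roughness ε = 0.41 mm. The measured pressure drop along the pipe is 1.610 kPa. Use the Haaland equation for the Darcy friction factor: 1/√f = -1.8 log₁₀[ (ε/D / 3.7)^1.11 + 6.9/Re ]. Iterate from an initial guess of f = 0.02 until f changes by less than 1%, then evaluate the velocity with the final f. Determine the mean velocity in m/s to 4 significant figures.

V ≈ 1.649 m/s

Rearranging Darcy-Weisbach: V = √(2·ΔP·D/(f·L·ρ)). With ε/D = 0.00041/0.2338 = 0.00175, iterate starting from f = 0.02:
  f = 0.02 → V = √(2·1610·0.2338/(0.02·8.698·1111)) = 1.974 m/s; Re = ρVD/μ = 2.602e+04; f → 0.02786
  f = 0.02786 → V = 1.672 m/s; Re = 2.205e+04; f → 0.02858
  f = 0.02858 → V = 1.651 m/s; Re = 2.177e+04; f → 0.02864
Converged (Δf/f < 1%). With the final f = 0.02864: V = √(2·1610·0.2338/(0.02864·8.698·1111)) = 1.649 m/s.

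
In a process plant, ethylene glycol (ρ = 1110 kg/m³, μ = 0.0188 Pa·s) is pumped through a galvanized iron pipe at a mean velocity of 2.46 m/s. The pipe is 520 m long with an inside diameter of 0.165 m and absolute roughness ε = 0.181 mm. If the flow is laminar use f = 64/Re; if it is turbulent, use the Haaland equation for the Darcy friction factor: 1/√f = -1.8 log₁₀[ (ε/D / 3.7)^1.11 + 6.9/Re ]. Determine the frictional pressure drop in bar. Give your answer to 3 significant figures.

ΔP ≈ 2.85 bar

Reynolds number Re = ρVD/μ = 1110 · 2.46 · 0.165 / 0.0188 = 2.397e+04.
Re > 4000 → turbulent. Relative roughness ε/D = 0.000181/0.165 = 0.0011. Haaland: 1/√f = -1.8 log₁₀[(0.0011/3.7)^1.11 + 6.9/2.397e+04] = -1.8 log₁₀[0.000121 + 0.000288] = 6.098, so f = 0.02689.
Darcy-Weisbach: ΔP = f(L/D)(ρV²/2) = 0.02689·(520/0.165)·(1110·2.46²/2) = 0.02689·3152·3359 = 2.846e+05 Pa.
ΔP = 2.846e+05 Pa = 2.85 bar.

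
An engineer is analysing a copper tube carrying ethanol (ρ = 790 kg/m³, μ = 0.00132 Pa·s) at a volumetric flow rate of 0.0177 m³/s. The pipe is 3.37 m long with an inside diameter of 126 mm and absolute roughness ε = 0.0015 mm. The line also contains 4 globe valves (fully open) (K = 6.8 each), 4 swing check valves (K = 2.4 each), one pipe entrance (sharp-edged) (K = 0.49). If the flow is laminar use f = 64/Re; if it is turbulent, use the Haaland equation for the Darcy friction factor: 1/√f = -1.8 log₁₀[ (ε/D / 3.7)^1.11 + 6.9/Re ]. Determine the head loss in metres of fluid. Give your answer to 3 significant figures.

h_f ≈ 3.88 m

Cross-sectional area A = πD²/4 = π(0.126)²/4 = 0.01247 m²; mean velocity V = Q/A = 0.0177/0.01247 = 1.42 m/s.
Reynolds number Re = ρVD/μ = 790 · 1.42 · 0.126 / 0.00132 = 1.07e+05.
Re > 4000 → turbulent. Relative roughness ε/D = 1.5e-06/0.126 = 1.19e-05. Haaland: 1/√f = -1.8 log₁₀[(1.19e-05/3.7)^1.11 + 6.9/1.07e+05] = -1.8 log₁₀[8e-07 + 6.45e-05] = 7.534, so f = 0.01762.
Total minor-loss coefficient ΣK = 4·6.8 + 4·2.4 + 1·0.49 = 37.3.
ΔP = [f·L/D + ΣK]·(ρV²/2) = [0.01762·3.37/0.126 + 37.3]·(790·1.42²/2) = [0.4712 + 37.3]·795.9 = 3.006e+04 Pa.
Head loss h_f = ΔP/(ρg) = 3.006e+04/(790·9.81) = 3.88 m.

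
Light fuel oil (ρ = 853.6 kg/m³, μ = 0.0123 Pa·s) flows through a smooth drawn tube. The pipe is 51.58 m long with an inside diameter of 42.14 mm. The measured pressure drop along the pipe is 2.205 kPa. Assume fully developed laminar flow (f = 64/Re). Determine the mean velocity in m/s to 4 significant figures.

For laminar flow, f = 64/Re with Re = ρVD/μ, so Darcy-Weisbach reduces to ΔP = 32μLV/D². Solving for V: V = ΔP·D²/(32μL) = 2205·(0.04214)²/(32·0.0123·51.58) = 0.1929 m/s.
Check: Re = ρVD/μ = 853.6·0.1929·0.04214/0.0123 = 564 < 2300, so the laminar assumption holds.

V ≈ 0.1929 m/s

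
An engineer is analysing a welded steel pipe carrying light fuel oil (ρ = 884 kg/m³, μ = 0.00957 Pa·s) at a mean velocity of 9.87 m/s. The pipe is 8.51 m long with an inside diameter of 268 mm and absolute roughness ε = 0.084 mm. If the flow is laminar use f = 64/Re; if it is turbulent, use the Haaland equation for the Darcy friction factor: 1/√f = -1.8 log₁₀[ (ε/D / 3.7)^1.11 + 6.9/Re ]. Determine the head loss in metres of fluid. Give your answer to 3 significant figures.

Reynolds number Re = ρVD/μ = 884 · 9.87 · 0.268 / 0.00957 = 2.443e+05.
Re > 4000 → turbulent. Relative roughness ε/D = 8.4e-05/0.268 = 0.000313. Haaland: 1/√f = -1.8 log₁₀[(0.000313/3.7)^1.11 + 6.9/2.443e+05] = -1.8 log₁₀[3.02e-05 + 2.82e-05] = 7.62, so f = 0.01722.
Darcy-Weisbach: ΔP = f(L/D)(ρV²/2) = 0.01722·(8.51/0.268)·(884·9.87²/2) = 0.01722·31.75·4.306e+04 = 2.355e+04 Pa.
Head loss h_f = ΔP/(ρg) = 2.355e+04/(884·9.81) = 2.72 m.

h_f ≈ 2.72 m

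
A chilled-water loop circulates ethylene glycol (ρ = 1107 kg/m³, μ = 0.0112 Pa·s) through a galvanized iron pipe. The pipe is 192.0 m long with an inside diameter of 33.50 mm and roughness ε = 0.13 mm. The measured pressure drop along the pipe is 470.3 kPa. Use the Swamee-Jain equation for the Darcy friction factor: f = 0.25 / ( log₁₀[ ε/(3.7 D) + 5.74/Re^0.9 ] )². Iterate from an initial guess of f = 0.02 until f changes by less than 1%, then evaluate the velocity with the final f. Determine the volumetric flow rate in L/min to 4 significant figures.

Q ≈ 101.5 L/min

Rearranging Darcy-Weisbach: V = √(2·ΔP·D/(f·L·ρ)). With ε/D = 0.00013/0.0335 = 0.00388, iterate starting from f = 0.02:
  f = 0.02 → V = √(2·4.703e+05·0.0335/(0.02·192·1107)) = 2.723 m/s; Re = ρVD/μ = 9015; f → 0.03756
  f = 0.03756 → V = 1.987 m/s; Re = 6578; f → 0.03995
  f = 0.03995 → V = 1.926 m/s; Re = 6379; f → 0.04021
Converged (Δf/f < 1%). With the final f = 0.04021: V = √(2·4.703e+05·0.0335/(0.04021·192·1107)) = 1.92 m/s.
Q = V·A = 1.92·(π/4·0.0335²) = 0.001692 m³/s = 101.5 L/min.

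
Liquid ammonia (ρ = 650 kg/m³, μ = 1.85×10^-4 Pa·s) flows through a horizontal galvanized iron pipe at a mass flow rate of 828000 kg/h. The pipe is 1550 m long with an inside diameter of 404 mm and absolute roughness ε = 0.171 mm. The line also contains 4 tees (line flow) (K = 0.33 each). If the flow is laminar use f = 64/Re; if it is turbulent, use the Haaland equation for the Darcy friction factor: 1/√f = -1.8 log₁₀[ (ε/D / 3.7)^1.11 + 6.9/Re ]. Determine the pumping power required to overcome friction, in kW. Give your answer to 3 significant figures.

P ≈ 55.8 kW

ṁ = 828000 kg/h = 828000/3600 = 230 kg/s.
A = πD²/4 = π(0.404)²/4 = 0.1282 m²; mean velocity V = ṁ/(ρA) = 230/(650 · 0.1282) = 2.76 m/s.
Reynolds number Re = ρVD/μ = 650 · 2.76 · 0.404 / 0.000185 = 3.918e+06.
Re > 4000 → turbulent. Relative roughness ε/D = 0.000171/0.404 = 0.000423. Haaland: 1/√f = -1.8 log₁₀[(0.000423/3.7)^1.11 + 6.9/3.918e+06] = -1.8 log₁₀[4.22e-05 + 1.76e-06] = 7.843, so f = 0.01626.
Total minor-loss coefficient ΣK = 4·0.33 = 1.32.
ΔP = [f·L/D + ΣK]·(ρV²/2) = [0.01626·1550/0.404 + 1.32]·(650·2.76²/2) = [62.37 + 1.32]·2476 = 1.577e+05 Pa.
Q = ṁ/ρ = 230/650 = 0.3538 m³/s.
Pumping power P = QΔP = 0.3538·1.577e+05 = 55800 W = 55.8 kW.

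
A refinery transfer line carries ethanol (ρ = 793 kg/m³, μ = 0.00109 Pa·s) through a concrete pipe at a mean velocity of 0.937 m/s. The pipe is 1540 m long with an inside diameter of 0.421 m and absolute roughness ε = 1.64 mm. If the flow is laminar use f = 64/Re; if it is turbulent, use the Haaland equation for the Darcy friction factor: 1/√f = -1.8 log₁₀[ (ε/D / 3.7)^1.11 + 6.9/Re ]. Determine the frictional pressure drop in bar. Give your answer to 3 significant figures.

Reynolds number Re = ρVD/μ = 793 · 0.937 · 0.421 / 0.00109 = 2.87e+05.
Re > 4000 → turbulent. Relative roughness ε/D = 0.00164/0.421 = 0.0039. Haaland: 1/√f = -1.8 log₁₀[(0.0039/3.7)^1.11 + 6.9/2.87e+05] = -1.8 log₁₀[0.000495 + 2.4e-05] = 5.912, so f = 0.02861.
Darcy-Weisbach: ΔP = f(L/D)(ρV²/2) = 0.02861·(1540/0.421)·(793·0.937²/2) = 0.02861·3658·348.1 = 3.643e+04 Pa.
ΔP = 3.643e+04 Pa = 0.364 bar.

ΔP ≈ 0.364 bar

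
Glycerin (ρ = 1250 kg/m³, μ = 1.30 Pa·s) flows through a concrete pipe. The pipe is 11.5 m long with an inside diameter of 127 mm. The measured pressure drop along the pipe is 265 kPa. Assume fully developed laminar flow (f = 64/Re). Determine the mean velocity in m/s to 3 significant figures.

V ≈ 8.93 m/s

For laminar flow, f = 64/Re with Re = ρVD/μ, so Darcy-Weisbach reduces to ΔP = 32μLV/D². Solving for V: V = ΔP·D²/(32μL) = 2.65e+05·(0.127)²/(32·1.3·11.5) = 8.934 m/s.
Check: Re = ρVD/μ = 1250·8.934·0.127/1.3 = 1091 < 2300, so the laminar assumption holds.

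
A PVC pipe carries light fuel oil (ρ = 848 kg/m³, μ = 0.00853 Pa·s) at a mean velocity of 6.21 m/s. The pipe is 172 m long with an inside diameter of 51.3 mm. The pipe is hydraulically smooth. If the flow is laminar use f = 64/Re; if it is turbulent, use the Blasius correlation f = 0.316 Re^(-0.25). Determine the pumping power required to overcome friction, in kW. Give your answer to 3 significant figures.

Reynolds number Re = ρVD/μ = 848 · 6.21 · 0.0513 / 0.00853 = 3.167e+04.
Re > 4000 → turbulent. Smooth-pipe (Blasius): f = 0.316 Re^(-0.25) = 0.316/(3.167e+04)^0.25 = 0.02369.
Darcy-Weisbach: ΔP = f(L/D)(ρV²/2) = 0.02369·(172/0.0513)·(848·6.21²/2) = 0.02369·3353·1.635e+04 = 1.299e+06 Pa.
Q = V·A = 6.21·0.002067 = 0.01284 m³/s.
Pumping power P = QΔP = 0.01284·1.299e+06 = 16670 W = 16.7 kW.

P ≈ 16.7 kW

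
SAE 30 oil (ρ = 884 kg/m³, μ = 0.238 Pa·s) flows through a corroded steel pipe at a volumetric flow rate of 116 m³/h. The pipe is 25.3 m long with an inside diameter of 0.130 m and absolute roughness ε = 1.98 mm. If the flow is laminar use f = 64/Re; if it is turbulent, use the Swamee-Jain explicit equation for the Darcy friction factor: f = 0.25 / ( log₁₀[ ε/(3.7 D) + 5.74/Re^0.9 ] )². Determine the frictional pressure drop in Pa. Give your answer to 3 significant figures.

ΔP ≈ 27700 Pa

Q = 116 m³/h = 116/3600 = 0.03222 m³/s.
Cross-sectional area A = πD²/4 = π(0.13)²/4 = 0.01327 m²; mean velocity V = Q/A = 0.03222/0.01327 = 2.428 m/s.
Reynolds number Re = ρVD/μ = 884 · 2.428 · 0.13 / 0.238 = 1172.
Re < 2300 → laminar flow, so f = 64/Re = 64/1172 = 0.0546 (the turbulent correlation is not needed).
Darcy-Weisbach: ΔP = f(L/D)(ρV²/2) = 0.0546·(25.3/0.13)·(884·2.428²/2) = 0.0546·194.6·2605 = 2.768e+04 Pa.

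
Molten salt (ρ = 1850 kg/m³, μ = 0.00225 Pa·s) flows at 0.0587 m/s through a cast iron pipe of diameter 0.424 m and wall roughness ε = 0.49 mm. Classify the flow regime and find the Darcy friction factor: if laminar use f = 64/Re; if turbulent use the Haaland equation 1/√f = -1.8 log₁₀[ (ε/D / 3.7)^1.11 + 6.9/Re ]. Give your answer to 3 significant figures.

f ≈ 0.0278

Re = ρVD/μ = 1850·0.0587·0.424/0.00225 = 2.046e+04.
Re > 4000 → turbulent. ε/D = 0.00049/0.424 = 0.00116; Haaland: 1/√f = -1.8 log₁₀[0.000129 + 0.000337] = 5.997, so f = 0.0278.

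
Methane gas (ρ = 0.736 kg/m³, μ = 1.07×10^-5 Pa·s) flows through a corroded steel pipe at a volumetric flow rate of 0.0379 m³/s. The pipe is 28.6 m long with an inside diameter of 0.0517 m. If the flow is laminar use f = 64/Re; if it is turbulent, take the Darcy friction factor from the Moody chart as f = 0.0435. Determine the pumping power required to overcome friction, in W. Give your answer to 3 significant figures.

P ≈ 109 W

Cross-sectional area A = πD²/4 = π(0.0517)²/4 = 0.002099 m²; mean velocity V = Q/A = 0.0379/0.002099 = 18.05 m/s.
Reynolds number Re = ρVD/μ = 0.736 · 18.05 · 0.0517 / 1.07e-05 = 6.42e+04.
Re > 4000 → turbulent; use the Moody-chart value f = 0.0435.
Darcy-Weisbach: ΔP = f(L/D)(ρV²/2) = 0.0435·(28.6/0.0517)·(0.736·18.05²/2) = 0.0435·553.2·119.9 = 2886 Pa.
Pumping power P = QΔP = 0.0379·2886 = 109.4 W = 109 W.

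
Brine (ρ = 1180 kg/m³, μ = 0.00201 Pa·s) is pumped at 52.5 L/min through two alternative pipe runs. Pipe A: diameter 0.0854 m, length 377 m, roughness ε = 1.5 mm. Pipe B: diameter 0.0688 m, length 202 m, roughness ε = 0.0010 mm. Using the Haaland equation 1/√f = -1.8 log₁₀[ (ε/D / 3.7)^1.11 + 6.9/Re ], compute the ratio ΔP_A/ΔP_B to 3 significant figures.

Pipe A: V = Q/A = 0.000875/0.005728 = 0.1528 m/s; Re = 7659; ε/D = 0.0176; Haaland → f = 0.05136; ΔP_A = f(L/D)(ρV²/2) = 3121 Pa.
Pipe B: V = Q/A = 0.000875/0.003718 = 0.2354 m/s; Re = 9506; ε/D = 1.45e-05; Haaland → f = 0.03133; ΔP_B = f(L/D)(ρV²/2) = 3007 Pa.
ΔP_A/ΔP_B = 3121/3007 = 1.04.

ΔP_A/ΔP_B ≈ 1.04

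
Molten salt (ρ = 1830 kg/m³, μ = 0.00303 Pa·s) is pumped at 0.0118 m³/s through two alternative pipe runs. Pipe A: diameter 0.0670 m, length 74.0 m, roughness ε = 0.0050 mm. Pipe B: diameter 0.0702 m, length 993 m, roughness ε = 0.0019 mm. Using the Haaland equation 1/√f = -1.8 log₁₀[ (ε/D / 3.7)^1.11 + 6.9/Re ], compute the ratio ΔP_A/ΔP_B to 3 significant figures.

Pipe A: V = Q/A = 0.0118/0.003526 = 3.347 m/s; Re = 1.354e+05; ε/D = 7.46e-05; Haaland → f = 0.01714; ΔP_A = f(L/D)(ρV²/2) = 1.94e+05 Pa.
Pipe B: V = Q/A = 0.0118/0.00387 = 3.049 m/s; Re = 1.293e+05; ε/D = 2.71e-05; Haaland → f = 0.01703; ΔP_B = f(L/D)(ρV²/2) = 2.049e+06 Pa.
ΔP_A/ΔP_B = 1.94e+05/2.049e+06 = 0.0947.

ΔP_A/ΔP_B ≈ 0.0947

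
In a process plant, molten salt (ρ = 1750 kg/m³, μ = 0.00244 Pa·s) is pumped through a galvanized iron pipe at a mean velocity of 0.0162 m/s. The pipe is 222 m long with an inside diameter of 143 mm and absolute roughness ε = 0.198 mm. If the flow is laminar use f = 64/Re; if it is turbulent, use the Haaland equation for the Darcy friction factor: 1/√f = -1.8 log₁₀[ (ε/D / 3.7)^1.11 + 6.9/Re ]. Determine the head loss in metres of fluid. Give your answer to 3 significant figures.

h_f ≈ 8.00×10^-4 m

Reynolds number Re = ρVD/μ = 1750 · 0.0162 · 0.143 / 0.00244 = 1661.
Re < 2300 → laminar flow, so f = 64/Re = 64/1661 = 0.03852 (the turbulent correlation is not needed).
Darcy-Weisbach: ΔP = f(L/D)(ρV²/2) = 0.03852·(222/0.143)·(1750·0.0162²/2) = 0.03852·1552·0.2296 = 13.73 Pa.
Head loss h_f = ΔP/(ρg) = 13.73/(1750·9.81) = 8.00×10^-4 m.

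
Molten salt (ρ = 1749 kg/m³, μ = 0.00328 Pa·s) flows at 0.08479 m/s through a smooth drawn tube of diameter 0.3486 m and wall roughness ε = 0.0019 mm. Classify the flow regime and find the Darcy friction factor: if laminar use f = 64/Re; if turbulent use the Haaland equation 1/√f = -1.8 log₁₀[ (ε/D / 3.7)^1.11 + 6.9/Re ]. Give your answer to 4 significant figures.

f ≈ 0.02736

Re = ρVD/μ = 1749·0.08479·0.3486/0.00328 = 1.576e+04.
Re > 4000 → turbulent. ε/D = 1.9e-06/0.3486 = 5.45e-06; Haaland: 1/√f = -1.8 log₁₀[3.36e-07 + 0.000438] = 6.045, so f = 0.02736.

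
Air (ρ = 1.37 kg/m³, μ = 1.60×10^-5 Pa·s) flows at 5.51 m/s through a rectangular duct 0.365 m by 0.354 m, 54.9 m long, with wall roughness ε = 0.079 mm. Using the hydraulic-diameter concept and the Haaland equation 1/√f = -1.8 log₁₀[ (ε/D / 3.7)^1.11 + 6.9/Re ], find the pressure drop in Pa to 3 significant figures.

Hydraulic diameter D_h = 4A/P = 4·(0.365·0.354)/(2·(0.365+0.354)) = 0.5168/1.438 = 0.3594 m.
Re = ρVD_h/μ = 1.37·5.51·0.3594/1.6e-05 = 1.696e+05.
ε/D_h = 7.9e-05/0.3594 = 0.00022; Haaland gives 1/√f = -1.8 log₁₀[2.04e-05+4.07e-05] = 7.586, so f = 0.01738.
ΔP = f(L/D_h)(ρV²/2) = 0.01738·54.9/0.3594·20.8 = 55.21 Pa.

ΔP ≈ 55.2 Pa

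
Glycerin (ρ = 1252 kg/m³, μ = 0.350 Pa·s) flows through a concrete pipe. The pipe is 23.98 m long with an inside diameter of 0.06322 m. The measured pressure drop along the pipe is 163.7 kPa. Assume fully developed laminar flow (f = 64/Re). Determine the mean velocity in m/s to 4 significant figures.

For laminar flow, f = 64/Re with Re = ρVD/μ, so Darcy-Weisbach reduces to ΔP = 32μLV/D². Solving for V: V = ΔP·D²/(32μL) = 1.637e+05·(0.06322)²/(32·0.35·23.98) = 2.436 m/s.
Check: Re = ρVD/μ = 1252·2.436·0.06322/0.35 = 550.9 < 2300, so the laminar assumption holds.

V ≈ 2.436 m/s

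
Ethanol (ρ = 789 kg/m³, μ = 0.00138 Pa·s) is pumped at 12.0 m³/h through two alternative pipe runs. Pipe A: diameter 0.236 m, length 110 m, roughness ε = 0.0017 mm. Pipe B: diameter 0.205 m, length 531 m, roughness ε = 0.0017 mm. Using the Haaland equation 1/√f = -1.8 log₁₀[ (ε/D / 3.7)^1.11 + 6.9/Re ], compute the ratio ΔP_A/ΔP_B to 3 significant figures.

Pipe A: V = Q/A = 0.003333/0.04374 = 0.0762 m/s; Re = 1.028e+04; ε/D = 7.2e-06; Haaland → f = 0.03066; ΔP_A = f(L/D)(ρV²/2) = 32.73 Pa.
Pipe B: V = Q/A = 0.003333/0.03301 = 0.101 m/s; Re = 1.184e+04; ε/D = 8.29e-06; Haaland → f = 0.02951; ΔP_B = f(L/D)(ρV²/2) = 307.6 Pa.
ΔP_A/ΔP_B = 32.73/307.6 = 0.106.

ΔP_A/ΔP_B ≈ 0.106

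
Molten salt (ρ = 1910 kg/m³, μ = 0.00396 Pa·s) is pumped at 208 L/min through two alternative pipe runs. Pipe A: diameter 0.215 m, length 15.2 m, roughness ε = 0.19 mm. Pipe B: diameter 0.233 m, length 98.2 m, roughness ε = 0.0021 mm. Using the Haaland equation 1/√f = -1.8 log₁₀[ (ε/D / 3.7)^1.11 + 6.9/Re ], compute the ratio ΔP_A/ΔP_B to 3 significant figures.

ΔP_A/ΔP_B ≈ 0.234

Pipe A: V = Q/A = 0.003467/0.03631 = 0.09549 m/s; Re = 9902; ε/D = 0.000884; Haaland → f = 0.03209; ΔP_A = f(L/D)(ρV²/2) = 19.76 Pa.
Pipe B: V = Q/A = 0.003467/0.04264 = 0.0813 m/s; Re = 9137; ε/D = 9.01e-06; Haaland → f = 0.03167; ΔP_B = f(L/D)(ρV²/2) = 84.27 Pa.
ΔP_A/ΔP_B = 19.76/84.27 = 0.234.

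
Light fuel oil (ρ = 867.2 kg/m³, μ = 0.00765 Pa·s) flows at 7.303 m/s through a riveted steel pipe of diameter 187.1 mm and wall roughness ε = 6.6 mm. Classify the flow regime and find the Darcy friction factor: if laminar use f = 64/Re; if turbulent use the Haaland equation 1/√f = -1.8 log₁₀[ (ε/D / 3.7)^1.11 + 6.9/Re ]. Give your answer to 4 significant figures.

f ≈ 0.06153

Re = ρVD/μ = 867.2·7.303·0.1871/0.00765 = 1.549e+05.
Re > 4000 → turbulent. ε/D = 0.0066/0.1871 = 0.0353; Haaland: 1/√f = -1.8 log₁₀[0.00571 + 4.45e-05] = 4.031, so f = 0.06153.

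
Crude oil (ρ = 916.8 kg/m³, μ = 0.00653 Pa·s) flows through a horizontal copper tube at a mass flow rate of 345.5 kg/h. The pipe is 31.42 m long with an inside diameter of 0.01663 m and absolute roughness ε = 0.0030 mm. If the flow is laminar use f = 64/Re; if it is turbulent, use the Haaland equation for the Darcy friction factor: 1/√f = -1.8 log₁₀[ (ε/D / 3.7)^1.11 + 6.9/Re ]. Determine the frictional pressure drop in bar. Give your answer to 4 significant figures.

ṁ = 345.5 kg/h = 345.5/3600 = 0.09597 kg/s.
A = πD²/4 = π(0.01663)²/4 = 0.0002172 m²; mean velocity V = ṁ/(ρA) = 0.09597/(916.8 · 0.0002172) = 0.4819 m/s.
Reynolds number Re = ρVD/μ = 916.8 · 0.4819 · 0.01663 / 0.00653 = 1125.
Re < 2300 → laminar flow, so f = 64/Re = 64/1125 = 0.05688 (the turbulent correlation is not needed).
Darcy-Weisbach: ΔP = f(L/D)(ρV²/2) = 0.05688·(31.42/0.01663)·(916.8·0.4819²/2) = 0.05688·1889·106.5 = 1.144e+04 Pa.
ΔP = 1.144e+04 Pa = 0.1144 bar.

ΔP ≈ 0.1144 bar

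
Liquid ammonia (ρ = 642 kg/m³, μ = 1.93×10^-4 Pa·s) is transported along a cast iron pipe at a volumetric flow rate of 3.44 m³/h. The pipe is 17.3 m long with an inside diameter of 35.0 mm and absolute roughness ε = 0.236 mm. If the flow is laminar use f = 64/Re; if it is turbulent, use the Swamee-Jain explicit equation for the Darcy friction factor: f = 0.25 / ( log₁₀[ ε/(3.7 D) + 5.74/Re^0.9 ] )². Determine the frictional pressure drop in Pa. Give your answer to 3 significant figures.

Q = 3.44 m³/h = 3.44/3600 = 0.0009556 m³/s.
Cross-sectional area A = πD²/4 = π(0.035)²/4 = 0.0009621 m²; mean velocity V = Q/A = 0.0009556/0.0009621 = 0.9932 m/s.
Reynolds number Re = ρVD/μ = 642 · 0.9932 · 0.035 / 0.000193 = 1.156e+05.
Re > 4000 → turbulent. Relative roughness ε/D = 0.000236/0.035 = 0.00674. Swamee-Jain: f = 0.25/(log₁₀[0.00674/3.7 + 5.74/1.156e+05^0.9])² = 0.25/(log₁₀[0.00182 + 0.000159])² = 0.25/(-2.703)² = 0.03422.
Darcy-Weisbach: ΔP = f(L/D)(ρV²/2) = 0.03422·(17.3/0.035)·(642·0.9932²/2) = 0.03422·494.3·316.6 = 5356 Pa.

ΔP ≈ 5360 Pa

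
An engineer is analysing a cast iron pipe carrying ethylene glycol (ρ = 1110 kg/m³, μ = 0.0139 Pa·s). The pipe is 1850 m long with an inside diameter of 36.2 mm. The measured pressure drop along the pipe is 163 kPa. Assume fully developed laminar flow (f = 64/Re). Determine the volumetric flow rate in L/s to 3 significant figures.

Q ≈ 0.267 L/s

For laminar flow, f = 64/Re with Re = ρVD/μ, so Darcy-Weisbach reduces to ΔP = 32μLV/D². Solving for V: V = ΔP·D²/(32μL) = 1.63e+05·(0.0362)²/(32·0.0139·1850) = 0.2596 m/s.
Check: Re = ρVD/μ = 1110·0.2596·0.0362/0.0139 = 750.4 < 2300, so the laminar assumption holds.
Q = V·A = 0.2596·(π/4·0.0362²) = 0.0002672 m³/s = 0.267 L/s.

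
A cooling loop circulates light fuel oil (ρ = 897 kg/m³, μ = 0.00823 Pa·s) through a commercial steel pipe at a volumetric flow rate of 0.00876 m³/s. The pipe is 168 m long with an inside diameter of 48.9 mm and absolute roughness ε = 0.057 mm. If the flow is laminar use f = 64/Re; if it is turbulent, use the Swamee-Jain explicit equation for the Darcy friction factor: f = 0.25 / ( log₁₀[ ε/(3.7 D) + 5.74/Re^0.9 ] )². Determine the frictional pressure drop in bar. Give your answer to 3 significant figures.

ΔP ≈ 9.18 bar

Cross-sectional area A = πD²/4 = π(0.0489)²/4 = 0.001878 m²; mean velocity V = Q/A = 0.00876/0.001878 = 4.664 m/s.
Reynolds number Re = ρVD/μ = 897 · 4.664 · 0.0489 / 0.00823 = 2.486e+04.
Re > 4000 → turbulent. Relative roughness ε/D = 5.7e-05/0.0489 = 0.00117. Swamee-Jain: f = 0.25/(log₁₀[0.00117/3.7 + 5.74/2.486e+04^0.9])² = 0.25/(log₁₀[0.000315 + 0.000635])² = 0.25/(-3.022)² = 0.02737.
Darcy-Weisbach: ΔP = f(L/D)(ρV²/2) = 0.02737·(168/0.0489)·(897·4.664²/2) = 0.02737·3436·9758 = 9.176e+05 Pa.
ΔP = 9.176e+05 Pa = 9.18 bar.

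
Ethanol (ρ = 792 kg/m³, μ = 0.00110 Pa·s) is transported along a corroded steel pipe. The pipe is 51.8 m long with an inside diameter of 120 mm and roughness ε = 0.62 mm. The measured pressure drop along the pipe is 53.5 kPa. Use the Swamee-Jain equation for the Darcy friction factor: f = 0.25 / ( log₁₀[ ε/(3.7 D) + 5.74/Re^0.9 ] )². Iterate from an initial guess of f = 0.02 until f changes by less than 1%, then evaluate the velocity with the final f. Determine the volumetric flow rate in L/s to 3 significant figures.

Q ≈ 35.8 L/s

Rearranging Darcy-Weisbach: V = √(2·ΔP·D/(f·L·ρ)). With ε/D = 0.00062/0.12 = 0.00517, iterate starting from f = 0.02:
  f = 0.02 → V = √(2·5.35e+04·0.12/(0.02·51.8·792)) = 3.956 m/s; Re = ρVD/μ = 3.418e+05; f → 0.03107
  f = 0.03107 → V = 3.174 m/s; Re = 2.742e+05; f → 0.03115
Converged (Δf/f < 1%). With the final f = 0.03115: V = √(2·5.35e+04·0.12/(0.03115·51.8·792)) = 3.17 m/s.
Q = V·A = 3.17·(π/4·0.12²) = 0.03585 m³/s = 35.8 L/s.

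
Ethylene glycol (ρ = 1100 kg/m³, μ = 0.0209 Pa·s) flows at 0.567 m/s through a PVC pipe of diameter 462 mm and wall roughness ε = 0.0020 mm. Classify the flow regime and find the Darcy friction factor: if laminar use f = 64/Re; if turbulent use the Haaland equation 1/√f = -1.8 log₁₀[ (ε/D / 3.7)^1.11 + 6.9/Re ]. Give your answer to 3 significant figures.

f ≈ 0.0283

Re = ρVD/μ = 1100·0.567·0.462/0.0209 = 1.379e+04.
Re > 4000 → turbulent. ε/D = 2e-06/0.462 = 4.33e-06; Haaland: 1/√f = -1.8 log₁₀[2.6e-07 + 0.0005] = 5.941, so f = 0.02833.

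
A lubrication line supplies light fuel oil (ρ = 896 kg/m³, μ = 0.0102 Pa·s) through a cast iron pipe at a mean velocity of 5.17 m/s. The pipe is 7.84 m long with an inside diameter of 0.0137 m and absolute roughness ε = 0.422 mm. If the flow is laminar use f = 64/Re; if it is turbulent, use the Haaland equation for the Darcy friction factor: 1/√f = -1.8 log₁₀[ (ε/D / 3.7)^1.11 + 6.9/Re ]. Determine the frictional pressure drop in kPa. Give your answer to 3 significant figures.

Reynolds number Re = ρVD/μ = 896 · 5.17 · 0.0137 / 0.0102 = 6222.
Re > 4000 → turbulent. Relative roughness ε/D = 0.000422/0.0137 = 0.0308. Haaland: 1/√f = -1.8 log₁₀[(0.0308/3.7)^1.11 + 6.9/6222] = -1.8 log₁₀[0.00492 + 0.00111] = 3.996, so f = 0.06262.
Darcy-Weisbach: ΔP = f(L/D)(ρV²/2) = 0.06262·(7.84/0.0137)·(896·5.17²/2) = 0.06262·572.3·1.197e+04 = 4.291e+05 Pa.
ΔP = 4.291e+05 Pa = 429 kPa.

ΔP ≈ 429 kPa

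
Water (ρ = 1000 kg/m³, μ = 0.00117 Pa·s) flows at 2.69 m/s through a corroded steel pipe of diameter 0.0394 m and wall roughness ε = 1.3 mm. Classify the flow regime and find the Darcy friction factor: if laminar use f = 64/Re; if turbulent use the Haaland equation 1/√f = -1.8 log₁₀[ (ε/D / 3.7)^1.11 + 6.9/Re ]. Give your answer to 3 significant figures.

Re = ρVD/μ = 1000·2.69·0.0394/0.00117 = 9.059e+04.
Re > 4000 → turbulent. ε/D = 0.0013/0.0394 = 0.033; Haaland: 1/√f = -1.8 log₁₀[0.00531 + 7.62e-05] = 4.084, so f = 0.05995.

f ≈ 0.0599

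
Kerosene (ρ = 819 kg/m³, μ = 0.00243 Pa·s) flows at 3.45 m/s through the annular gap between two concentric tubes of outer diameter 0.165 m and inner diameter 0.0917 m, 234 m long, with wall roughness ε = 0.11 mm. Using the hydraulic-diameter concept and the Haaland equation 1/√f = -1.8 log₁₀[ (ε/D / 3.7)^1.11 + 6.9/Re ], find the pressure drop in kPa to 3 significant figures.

Hydraulic diameter D_h = 4A/P = D_o - D_i = 0.165 - 0.0917 = 0.0733 m.
Re = ρVD_h/μ = 819·3.45·0.0733/0.00243 = 8.523e+04.
ε/D_h = 0.00011/0.0733 = 0.0015; Haaland gives 1/√f = -1.8 log₁₀[0.000172+8.1e-05] = 6.475, so f = 0.02385.
ΔP = f(L/D_h)(ρV²/2) = 0.02385·234/0.0733·4874 = 3.711e+05 Pa.
ΔP = 371 kPa.

ΔP ≈ 371 kPa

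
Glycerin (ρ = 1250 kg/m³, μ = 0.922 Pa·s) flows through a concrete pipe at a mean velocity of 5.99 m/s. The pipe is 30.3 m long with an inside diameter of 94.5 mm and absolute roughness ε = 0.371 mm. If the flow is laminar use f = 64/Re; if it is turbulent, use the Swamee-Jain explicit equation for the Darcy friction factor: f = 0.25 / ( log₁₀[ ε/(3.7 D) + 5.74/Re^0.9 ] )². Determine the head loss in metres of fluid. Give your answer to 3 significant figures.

h_f ≈ 48.9 m

Reynolds number Re = ρVD/μ = 1250 · 5.99 · 0.0945 / 0.922 = 767.4.
Re < 2300 → laminar flow, so f = 64/Re = 64/767.4 = 0.0834 (the turbulent correlation is not needed).
Darcy-Weisbach: ΔP = f(L/D)(ρV²/2) = 0.0834·(30.3/0.0945)·(1250·5.99²/2) = 0.0834·320.6·2.243e+04 = 5.996e+05 Pa.
Head loss h_f = ΔP/(ρg) = 5.996e+05/(1250·9.81) = 48.9 m.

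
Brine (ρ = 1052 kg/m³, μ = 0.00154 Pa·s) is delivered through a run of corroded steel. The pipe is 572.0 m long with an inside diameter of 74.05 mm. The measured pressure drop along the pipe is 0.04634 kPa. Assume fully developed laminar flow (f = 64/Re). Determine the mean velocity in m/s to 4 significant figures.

For laminar flow, f = 64/Re with Re = ρVD/μ, so Darcy-Weisbach reduces to ΔP = 32μLV/D². Solving for V: V = ΔP·D²/(32μL) = 46.34·(0.07405)²/(32·0.00154·572) = 0.009014 m/s.
Check: Re = ρVD/μ = 1052·0.009014·0.07405/0.00154 = 456 < 2300, so the laminar assumption holds.

V ≈ 0.009014 m/s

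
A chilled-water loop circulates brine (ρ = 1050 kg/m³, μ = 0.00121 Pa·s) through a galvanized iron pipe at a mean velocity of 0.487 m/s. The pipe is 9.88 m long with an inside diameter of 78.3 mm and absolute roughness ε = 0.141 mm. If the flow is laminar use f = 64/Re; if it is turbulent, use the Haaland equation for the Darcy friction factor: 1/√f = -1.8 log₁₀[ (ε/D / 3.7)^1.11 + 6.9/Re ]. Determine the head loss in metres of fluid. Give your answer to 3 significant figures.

h_f ≈ 0.0413 m

Reynolds number Re = ρVD/μ = 1050 · 0.487 · 0.0783 / 0.00121 = 3.309e+04.
Re > 4000 → turbulent. Relative roughness ε/D = 0.000141/0.0783 = 0.0018. Haaland: 1/√f = -1.8 log₁₀[(0.0018/3.7)^1.11 + 6.9/3.309e+04] = -1.8 log₁₀[0.00021 + 0.000209] = 6.08, so f = 0.02705.
Darcy-Weisbach: ΔP = f(L/D)(ρV²/2) = 0.02705·(9.88/0.0783)·(1050·0.487²/2) = 0.02705·126.2·124.5 = 425 Pa.
Head loss h_f = ΔP/(ρg) = 425/(1050·9.81) = 0.0413 m.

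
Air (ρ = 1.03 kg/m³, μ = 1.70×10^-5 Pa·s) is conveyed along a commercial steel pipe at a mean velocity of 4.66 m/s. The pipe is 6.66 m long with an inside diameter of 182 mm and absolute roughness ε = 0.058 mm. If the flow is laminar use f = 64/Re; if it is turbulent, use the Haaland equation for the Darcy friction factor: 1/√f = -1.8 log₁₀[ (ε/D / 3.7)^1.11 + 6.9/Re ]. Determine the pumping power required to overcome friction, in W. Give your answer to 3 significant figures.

P ≈ 1.07 W

Reynolds number Re = ρVD/μ = 1.03 · 4.66 · 0.182 / 1.7e-05 = 5.139e+04.
Re > 4000 → turbulent. Relative roughness ε/D = 5.8e-05/0.182 = 0.000319. Haaland: 1/√f = -1.8 log₁₀[(0.000319/3.7)^1.11 + 6.9/5.139e+04] = -1.8 log₁₀[3.08e-05 + 0.000134] = 6.808, so f = 0.02157.
Darcy-Weisbach: ΔP = f(L/D)(ρV²/2) = 0.02157·(6.66/0.182)·(1.03·4.66²/2) = 0.02157·36.59·11.18 = 8.829 Pa.
Q = V·A = 4.66·0.02602 = 0.1212 m³/s.
Pumping power P = QΔP = 0.1212·8.829 = 1.070 W = 1.07 W.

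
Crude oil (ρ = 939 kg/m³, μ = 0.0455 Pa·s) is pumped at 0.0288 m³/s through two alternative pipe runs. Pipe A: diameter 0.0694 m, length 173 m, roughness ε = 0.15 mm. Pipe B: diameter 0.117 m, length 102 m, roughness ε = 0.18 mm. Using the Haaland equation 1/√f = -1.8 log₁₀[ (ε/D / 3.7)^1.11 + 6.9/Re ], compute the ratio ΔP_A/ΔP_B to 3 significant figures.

ΔP_A/ΔP_B ≈ 21.0

Pipe A: V = Q/A = 0.0288/0.003783 = 7.613 m/s; Re = 1.09e+04; ε/D = 0.00216; Haaland → f = 0.03317; ΔP_A = f(L/D)(ρV²/2) = 2.25e+06 Pa.
Pipe B: V = Q/A = 0.0288/0.01075 = 2.679 m/s; Re = 6468; ε/D = 0.00154; Haaland → f = 0.03656; ΔP_B = f(L/D)(ρV²/2) = 1.074e+05 Pa.
ΔP_A/ΔP_B = 2.25e+06/1.074e+05 = 21.0.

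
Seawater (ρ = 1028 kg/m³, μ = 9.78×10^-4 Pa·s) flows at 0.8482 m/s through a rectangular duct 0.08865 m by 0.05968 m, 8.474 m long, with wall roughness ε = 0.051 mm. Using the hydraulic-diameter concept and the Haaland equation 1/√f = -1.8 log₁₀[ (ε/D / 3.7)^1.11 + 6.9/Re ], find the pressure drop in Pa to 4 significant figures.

Hydraulic diameter D_h = 4A/P = 4·(0.08865·0.05968)/(2·(0.08865+0.05968)) = 0.02116/0.2967 = 0.07134 m.
Re = ρVD_h/μ = 1028·0.8482·0.07134/0.000978 = 6.36e+04.
ε/D_h = 5.1e-05/0.07134 = 0.000715; Haaland gives 1/√f = -1.8 log₁₀[7.54e-05+0.000108] = 6.724, so f = 0.02212.
ΔP = f(L/D_h)(ρV²/2) = 0.02212·8.474/0.07134·369.8 = 971.7 Pa.

ΔP ≈ 971.7 Pa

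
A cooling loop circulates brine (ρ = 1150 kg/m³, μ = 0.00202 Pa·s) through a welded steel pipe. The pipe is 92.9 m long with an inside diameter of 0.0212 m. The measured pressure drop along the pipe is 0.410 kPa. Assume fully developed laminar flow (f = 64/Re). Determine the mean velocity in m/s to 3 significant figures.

For laminar flow, f = 64/Re with Re = ρVD/μ, so Darcy-Weisbach reduces to ΔP = 32μLV/D². Solving for V: V = ΔP·D²/(32μL) = 410·(0.0212)²/(32·0.00202·92.9) = 0.03069 m/s.
Check: Re = ρVD/μ = 1150·0.03069·0.0212/0.00202 = 370.4 < 2300, so the laminar assumption holds.

V ≈ 0.0307 m/s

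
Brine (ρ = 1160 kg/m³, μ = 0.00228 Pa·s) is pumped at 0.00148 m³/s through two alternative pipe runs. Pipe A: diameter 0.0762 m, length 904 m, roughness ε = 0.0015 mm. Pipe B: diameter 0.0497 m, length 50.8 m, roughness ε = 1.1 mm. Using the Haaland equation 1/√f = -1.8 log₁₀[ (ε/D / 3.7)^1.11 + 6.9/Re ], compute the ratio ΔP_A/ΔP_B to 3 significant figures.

Pipe A: V = Q/A = 0.00148/0.00456 = 0.3245 m/s; Re = 1.258e+04; ε/D = 1.97e-05; Haaland → f = 0.02905; ΔP_A = f(L/D)(ρV²/2) = 2.105e+04 Pa.
Pipe B: V = Q/A = 0.00148/0.00194 = 0.7629 m/s; Re = 1.929e+04; ε/D = 0.0221; Haaland → f = 0.05251; ΔP_B = f(L/D)(ρV²/2) = 1.812e+04 Pa.
ΔP_A/ΔP_B = 2.105e+04/1.812e+04 = 1.16.

ΔP_A/ΔP_B ≈ 1.16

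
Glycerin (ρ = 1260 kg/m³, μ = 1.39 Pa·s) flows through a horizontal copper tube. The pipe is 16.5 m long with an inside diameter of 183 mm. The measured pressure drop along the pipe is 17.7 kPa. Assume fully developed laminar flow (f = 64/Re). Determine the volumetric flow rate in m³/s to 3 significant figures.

For laminar flow, f = 64/Re with Re = ρVD/μ, so Darcy-Weisbach reduces to ΔP = 32μLV/D². Solving for V: V = ΔP·D²/(32μL) = 1.77e+04·(0.183)²/(32·1.39·16.5) = 0.8077 m/s.
Check: Re = ρVD/μ = 1260·0.8077·0.183/1.39 = 134 < 2300, so the laminar assumption holds.
Q = V·A = 0.8077·(π/4·0.183²) = 0.02124 m³/s = 0.0212 m³/s.

Q ≈ 0.0212 m³/s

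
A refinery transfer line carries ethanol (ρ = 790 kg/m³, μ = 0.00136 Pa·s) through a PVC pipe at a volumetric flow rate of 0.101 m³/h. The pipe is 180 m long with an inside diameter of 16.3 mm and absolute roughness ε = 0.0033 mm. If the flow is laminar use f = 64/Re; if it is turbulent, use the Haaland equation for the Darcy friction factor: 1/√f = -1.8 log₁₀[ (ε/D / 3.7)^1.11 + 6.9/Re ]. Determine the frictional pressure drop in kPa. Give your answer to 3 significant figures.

ΔP ≈ 3.96 kPa

Q = 0.101 m³/h = 0.101/3600 = 2.806e-05 m³/s.
Cross-sectional area A = πD²/4 = π(0.0163)²/4 = 0.0002087 m²; mean velocity V = Q/A = 2.806e-05/0.0002087 = 0.1344 m/s.
Reynolds number Re = ρVD/μ = 790 · 0.1344 · 0.0163 / 0.00136 = 1273.
Re < 2300 → laminar flow, so f = 64/Re = 64/1273 = 0.05027 (the turbulent correlation is not needed).
Darcy-Weisbach: ΔP = f(L/D)(ρV²/2) = 0.05027·(180/0.0163)·(790·0.1344²/2) = 0.05027·1.104e+04·7.14 = 3964 Pa.
ΔP = 3964 Pa = 3.96 kPa.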